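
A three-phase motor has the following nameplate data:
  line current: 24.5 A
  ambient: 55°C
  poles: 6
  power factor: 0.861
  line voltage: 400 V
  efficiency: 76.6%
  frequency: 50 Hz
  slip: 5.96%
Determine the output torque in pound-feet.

83.8 lb·ft

P_in = √3·V·I·cosφ = 1.732 × 400 × 24.5 × 0.861 = 14614 W
P_out = η·P_in = 0.766 × 14614 = 11194 W
n_s = 120×50/6 = 1000 rpm; n = 1000×(1−0.0596) = 940 rpm
ω = 2π×940/60 = 98.44 rad/s
τ = P_out/ω = 11194/98.44 = 113.7 N·m
In lb·ft: 113.7/1.356 = 83.8 lb·ft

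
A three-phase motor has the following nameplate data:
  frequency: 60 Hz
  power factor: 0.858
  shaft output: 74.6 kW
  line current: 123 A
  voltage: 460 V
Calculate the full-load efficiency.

P_out = 74.6 kW = 74600 W
P_in = √3·V_L·I_L·cosφ = 1.732 × 460 × 123 × 0.858 = 84081 W
η = P_out / P_in = 74600 / 84081 = 0.887 = 88.7%

88.7 %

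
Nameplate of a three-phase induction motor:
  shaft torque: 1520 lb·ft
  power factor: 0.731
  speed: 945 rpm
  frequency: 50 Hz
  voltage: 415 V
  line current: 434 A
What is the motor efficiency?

τ = 1520 lb·ft × 1.356 = 2061 N·m
ω = 2π × 945/60 = 98.96 rad/s; P_out = τω = 2061 × 98.96 = 203957 W
P_in = √3·V_L·I_L·cosφ = 1.732 × 415 × 434 × 0.731 = 228036 W
η = P_out / P_in = 203957 / 228036 = 0.894 = 89.4%

89.4 %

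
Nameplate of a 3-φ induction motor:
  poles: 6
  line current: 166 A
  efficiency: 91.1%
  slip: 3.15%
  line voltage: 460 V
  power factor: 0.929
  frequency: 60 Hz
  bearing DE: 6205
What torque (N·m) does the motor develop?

920 N·m

P_in = √3·V·I·cosφ = 1.732 × 460 × 166 × 0.929 = 122865 W
P_out = η·P_in = 0.911 × 122865 = 111930 W
n_s = 120×60/6 = 1200 rpm; n = 1200×(1−0.0315) = 1162 rpm
ω = 2π×1162/60 = 121.7 rad/s
τ = P_out/ω = 111930/121.7 = 920 N·m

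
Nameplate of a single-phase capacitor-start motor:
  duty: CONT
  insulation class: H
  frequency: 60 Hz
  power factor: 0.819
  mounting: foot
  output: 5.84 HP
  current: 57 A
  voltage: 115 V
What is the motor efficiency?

P_out = 5.84 × 746 = 4357 W
P_in = V·I·cosφ = 115 × 57 × 0.819 = 5369 W
η = P_out / P_in = 4357 / 5369 = 0.812 = 81.2%

81.2 %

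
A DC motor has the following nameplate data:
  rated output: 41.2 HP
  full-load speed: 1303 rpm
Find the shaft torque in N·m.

P_out = 41.2 × 746 = 30735 W
ω = 2π × 1303/60 = 136.4 rad/s
τ = P_out/ω = 30735/136.4 = 225 N·m

225 N·m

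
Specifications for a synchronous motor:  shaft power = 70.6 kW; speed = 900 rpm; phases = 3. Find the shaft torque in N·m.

749 N·m

ω = 2π × 900/60 = 94.25 rad/s
τ = P/ω = 70600/94.25 = 749 N·m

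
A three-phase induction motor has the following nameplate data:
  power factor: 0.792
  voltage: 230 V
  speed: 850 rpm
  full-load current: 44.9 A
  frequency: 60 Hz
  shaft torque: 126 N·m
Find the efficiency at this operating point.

ω = 2π × 850/60 = 89.01 rad/s; P_out = τω = 126 × 89.01 = 11215 W
P_in = √3·V_L·I_L·cosφ = 1.732 × 230 × 44.9 × 0.792 = 14166 W
η = P_out / P_in = 11215 / 14166 = 0.792 = 79.2%

79.2 %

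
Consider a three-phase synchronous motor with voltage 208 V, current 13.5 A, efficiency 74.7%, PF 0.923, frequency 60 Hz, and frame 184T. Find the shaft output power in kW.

3.35 kW

P_in = √3·V·I·cosφ = 1.732 × 208 × 13.5 × 0.923 = 4489 W
P_out = η·P_in = 0.747 × 4489 = 3353 W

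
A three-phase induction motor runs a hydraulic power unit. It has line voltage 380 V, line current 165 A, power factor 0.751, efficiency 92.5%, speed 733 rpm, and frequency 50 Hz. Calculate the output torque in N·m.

P_in = √3·V·I·cosφ = 1.732 × 380 × 165 × 0.751 = 81556 W
P_out = η·P_in = 0.925 × 81556 = 75439 W
n = 733 rpm
ω = 2π×733/60 = 76.76 rad/s
τ = P_out/ω = 75439/76.76 = 983 N·m

983 N·m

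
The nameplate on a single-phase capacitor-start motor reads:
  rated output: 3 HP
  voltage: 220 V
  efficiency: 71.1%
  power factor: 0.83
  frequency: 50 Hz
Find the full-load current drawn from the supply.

P_out = 3 × 746 = 2238 W
P_in = P_out / η = 2238 / 0.711 = 3148 W
I = P_in / (V·cosφ) = 3148 / (220 × 0.83) = 17.2 A

17.2 A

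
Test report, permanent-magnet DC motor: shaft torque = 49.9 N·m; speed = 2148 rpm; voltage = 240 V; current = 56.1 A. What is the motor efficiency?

83.4 %

ω = 2π × 2148/60 = 224.9 rad/s; P_out = τω = 49.9 × 224.9 = 11223 W
P_in = V·I = 240 × 56.1 = 13464 W
η = P_out / P_in = 11223 / 13464 = 0.834 = 83.4%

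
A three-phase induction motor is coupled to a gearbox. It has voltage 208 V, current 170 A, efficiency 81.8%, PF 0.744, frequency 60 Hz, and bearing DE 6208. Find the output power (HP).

P_in = √3·V·I·cosφ = 1.732 × 208 × 170 × 0.744 = 45565 W
P_out = η·P_in = 0.818 × 45565 = 37272 W
= 37272/746 = 50 HP

50 HP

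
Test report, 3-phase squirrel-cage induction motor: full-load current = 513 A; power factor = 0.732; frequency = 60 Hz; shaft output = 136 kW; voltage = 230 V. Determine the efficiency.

P_out = 136 kW = 136000 W
P_in = √3·V_L·I_L·cosφ = 1.732 × 230 × 513 × 0.732 = 149591 W
η = P_out / P_in = 136000 / 149591 = 0.909 = 90.9%

90.9 %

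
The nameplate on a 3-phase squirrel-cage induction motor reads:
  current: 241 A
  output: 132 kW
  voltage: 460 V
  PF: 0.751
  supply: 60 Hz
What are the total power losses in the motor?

P_in = √3·V·I·cosφ = 1.732×460×241×0.751 = 144199 W
P_out = 132000 W
Losses = P_in − P_out = 144199 − 132000 = 12199 W

12.2 kW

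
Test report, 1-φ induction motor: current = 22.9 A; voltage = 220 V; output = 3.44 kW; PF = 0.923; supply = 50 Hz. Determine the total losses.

P_in = V·I·cosφ = 220×22.9×0.923 = 4650 W
P_out = 3440 W
Losses = P_in − P_out = 4650 − 3440 = 1210 W

1210 W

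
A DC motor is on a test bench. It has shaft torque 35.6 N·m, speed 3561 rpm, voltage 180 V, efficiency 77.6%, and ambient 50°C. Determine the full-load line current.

95 A

ω = 2π×3561/60 = 372.9 rad/s; P_out = τω = 35.6 × 372.9 = 13275 W
P_in = P_out / η = 13275 / 0.776 = 17107 W
I = P_in / V = 17107 / 180 = 95 A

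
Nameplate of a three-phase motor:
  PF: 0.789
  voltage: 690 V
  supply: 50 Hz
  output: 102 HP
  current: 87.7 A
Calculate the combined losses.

P_in = √3·V·I·cosφ = 1.732×690×87.7×0.789 = 82694 W
P_out = 102×746 = 76092 W
Losses = P_in − P_out = 82694 − 76092 = 6602 W

6.6 kW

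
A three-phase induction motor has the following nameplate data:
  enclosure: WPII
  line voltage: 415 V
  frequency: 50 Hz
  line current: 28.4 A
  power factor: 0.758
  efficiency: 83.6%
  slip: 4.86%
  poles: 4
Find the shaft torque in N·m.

86.6 N·m

P_in = √3·V·I·cosφ = 1.732 × 415 × 28.4 × 0.758 = 15473 W
P_out = η·P_in = 0.836 × 15473 = 12935 W
n_s = 120×50/4 = 1500 rpm; n = 1500×(1−0.0486) = 1427 rpm
ω = 2π×1427/60 = 149.4 rad/s
τ = P_out/ω = 12935/149.4 = 86.6 N·m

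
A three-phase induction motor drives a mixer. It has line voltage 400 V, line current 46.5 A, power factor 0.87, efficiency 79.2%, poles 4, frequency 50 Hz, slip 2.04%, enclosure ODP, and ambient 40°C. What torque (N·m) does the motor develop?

P_in = √3·V·I·cosφ = 1.732 × 400 × 46.5 × 0.87 = 28027 W
P_out = η·P_in = 0.792 × 28027 = 22197 W
n_s = 120×50/4 = 1500 rpm; n = 1500×(1−0.0204) = 1469 rpm
ω = 2π×1469/60 = 153.8 rad/s
τ = P_out/ω = 22197/153.8 = 144 N·m

144 N·m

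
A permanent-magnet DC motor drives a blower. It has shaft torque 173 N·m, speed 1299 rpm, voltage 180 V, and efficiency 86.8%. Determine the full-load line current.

ω = 2π×1299/60 = 136 rad/s; P_out = τω = 173 × 136 = 23528 W
P_in = P_out / η = 23528 / 0.868 = 27106 W
I = P_in / V = 27106 / 180 = 151 A

151 A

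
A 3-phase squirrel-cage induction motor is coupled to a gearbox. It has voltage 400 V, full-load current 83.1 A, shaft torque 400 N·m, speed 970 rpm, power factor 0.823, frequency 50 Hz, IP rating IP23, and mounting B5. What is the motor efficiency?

ω = 2π × 970/60 = 101.6 rad/s; P_out = τω = 400 × 101.6 = 40640 W
P_in = √3·V_L·I_L·cosφ = 1.732 × 400 × 83.1 × 0.823 = 47381 W
η = P_out / P_in = 40640 / 47381 = 0.858 = 85.8%

85.8 %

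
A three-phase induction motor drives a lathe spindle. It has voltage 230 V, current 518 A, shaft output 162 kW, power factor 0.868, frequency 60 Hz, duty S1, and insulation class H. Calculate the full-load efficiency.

90.4 %

P_out = 162 kW = 162000 W
P_in = √3·V_L·I_L·cosφ = 1.732 × 230 × 518 × 0.868 = 179112 W
η = P_out / P_in = 162000 / 179112 = 0.904 = 90.4%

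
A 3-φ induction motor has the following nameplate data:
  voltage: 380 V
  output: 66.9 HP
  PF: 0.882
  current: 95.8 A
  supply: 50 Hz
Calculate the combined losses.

P_in = √3·V·I·cosφ = 1.732×380×95.8×0.882 = 55612 W
P_out = 66.9×746 = 49907 W
Losses = P_in − P_out = 55612 − 49907 = 5705 W

5.71 kW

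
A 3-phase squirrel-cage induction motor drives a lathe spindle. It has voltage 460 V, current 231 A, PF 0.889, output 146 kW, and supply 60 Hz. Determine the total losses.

17.6 kW

P_in = √3·V·I·cosφ = 1.732×460×231×0.889 = 163614 W
P_out = 146000 W
Losses = P_in − P_out = 163614 − 146000 = 17614 W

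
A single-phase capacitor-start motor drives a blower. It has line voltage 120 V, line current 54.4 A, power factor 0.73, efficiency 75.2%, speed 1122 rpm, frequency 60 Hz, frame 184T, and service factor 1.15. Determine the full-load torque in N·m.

30.5 N·m

P_in = V·I·cosφ = 120 × 54.4 × 0.73 = 4765 W
P_out = η·P_in = 0.752 × 4765 = 3583 W
n = 1122 rpm
ω = 2π×1122/60 = 117.5 rad/s
τ = P_out/ω = 3583/117.5 = 30.5 N·m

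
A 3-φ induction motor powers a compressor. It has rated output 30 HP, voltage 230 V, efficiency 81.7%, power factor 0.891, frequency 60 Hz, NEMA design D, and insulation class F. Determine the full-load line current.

77.2 A

P_out = 30 × 746 = 22380 W
P_in = P_out / η = 22380 / 0.817 = 27393 W
I_L = P_in / (√3·V_L·cosφ) = 27393 / (1.732 × 230 × 0.891) = 77.2 A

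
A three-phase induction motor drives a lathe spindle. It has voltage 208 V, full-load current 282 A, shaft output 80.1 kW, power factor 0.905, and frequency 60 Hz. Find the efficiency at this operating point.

P_out = 80.1 kW = 80100 W
P_in = √3·V_L·I_L·cosφ = 1.732 × 208 × 282 × 0.905 = 91941 W
η = P_out / P_in = 80100 / 91941 = 0.871 = 87.1%

87.1 %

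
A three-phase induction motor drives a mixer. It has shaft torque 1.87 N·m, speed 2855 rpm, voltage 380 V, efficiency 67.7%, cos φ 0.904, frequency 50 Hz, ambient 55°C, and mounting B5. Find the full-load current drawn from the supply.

ω = 2π×2855/60 = 299 rad/s; P_out = τω = 1.87 × 299 = 559 W
P_in = P_out / η = 559 / 0.677 = 826 W
I_L = P_in / (√3·V_L·cosφ) = 826 / (1.732 × 380 × 0.904) = 1.39 A

1.39 A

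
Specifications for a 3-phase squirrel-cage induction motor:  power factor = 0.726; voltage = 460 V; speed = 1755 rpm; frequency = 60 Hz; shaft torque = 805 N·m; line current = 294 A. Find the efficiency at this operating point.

ω = 2π × 1755/60 = 183.8 rad/s; P_out = τω = 805 × 183.8 = 147959 W
P_in = √3·V_L·I_L·cosφ = 1.732 × 460 × 294 × 0.726 = 170055 W
η = P_out / P_in = 147959 / 170055 = 0.870 = 87.0%

87.0 %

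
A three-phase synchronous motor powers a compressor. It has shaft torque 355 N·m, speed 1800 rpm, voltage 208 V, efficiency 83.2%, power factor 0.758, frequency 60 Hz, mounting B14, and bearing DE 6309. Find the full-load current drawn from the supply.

295 A

ω = 2π×1800/60 = 188.5 rad/s; P_out = τω = 355 × 188.5 = 66918 W
P_in = P_out / η = 66918 / 0.832 = 80430 W
I_L = P_in / (√3·V_L·cosφ) = 80430 / (1.732 × 208 × 0.758) = 295 A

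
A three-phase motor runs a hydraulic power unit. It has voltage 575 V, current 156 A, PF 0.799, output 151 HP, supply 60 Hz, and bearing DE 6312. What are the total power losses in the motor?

11.5 kW

P_in = √3·V·I·cosφ = 1.732×575×156×0.799 = 124133 W
P_out = 151×746 = 112646 W
Losses = P_in − P_out = 124133 − 112646 = 11487 W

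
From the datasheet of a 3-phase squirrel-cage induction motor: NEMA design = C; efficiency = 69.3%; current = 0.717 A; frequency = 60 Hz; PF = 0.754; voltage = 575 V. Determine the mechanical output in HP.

P_in = √3·V·I·cosφ = 1.732 × 575 × 0.717 × 0.754 = 538 W
P_out = η·P_in = 0.693 × 538 = 373 W
= 373/746 = 0.5 HP

0.5 HP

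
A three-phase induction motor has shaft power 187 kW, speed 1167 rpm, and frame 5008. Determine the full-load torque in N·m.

1530 N·m

ω = 2π × 1167/60 = 122.2 rad/s
τ = P/ω = 187000/122.2 = 1530 N·m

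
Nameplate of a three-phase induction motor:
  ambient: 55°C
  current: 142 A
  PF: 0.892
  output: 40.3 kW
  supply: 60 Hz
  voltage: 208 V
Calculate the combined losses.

P_in = √3·V·I·cosφ = 1.732×208×142×0.892 = 45631 W
P_out = 40300 W
Losses = P_in − P_out = 45631 − 40300 = 5331 W

5.33 kW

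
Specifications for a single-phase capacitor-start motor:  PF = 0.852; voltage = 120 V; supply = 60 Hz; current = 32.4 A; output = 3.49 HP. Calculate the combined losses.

P_in = V·I·cosφ = 120×32.4×0.852 = 3313 W
P_out = 3.49×746 = 2604 W
Losses = P_in − P_out = 3313 − 2604 = 709 W

709 W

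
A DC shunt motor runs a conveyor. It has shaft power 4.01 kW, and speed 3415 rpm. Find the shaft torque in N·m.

11.2 N·m

ω = 2π × 3415/60 = 357.6 rad/s
τ = P/ω = 4010/357.6 = 11.2 N·m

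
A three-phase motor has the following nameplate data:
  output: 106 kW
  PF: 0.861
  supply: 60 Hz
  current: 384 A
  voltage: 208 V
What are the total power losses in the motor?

P_in = √3·V·I·cosφ = 1.732×208×384×0.861 = 119109 W
P_out = 106000 W
Losses = P_in − P_out = 119109 − 106000 = 13109 W

13100 W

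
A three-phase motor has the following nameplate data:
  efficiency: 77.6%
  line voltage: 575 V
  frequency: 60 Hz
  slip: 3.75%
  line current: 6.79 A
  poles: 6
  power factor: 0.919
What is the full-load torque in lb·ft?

29.4 lb·ft

P_in = √3·V·I·cosφ = 1.732 × 575 × 6.79 × 0.919 = 6214 W
P_out = η·P_in = 0.776 × 6214 = 4822 W
n_s = 120×60/6 = 1200 rpm; n = 1200×(1−0.0375) = 1155 rpm
ω = 2π×1155/60 = 121 rad/s
τ = P_out/ω = 4822/121 = 39.85 N·m
In lb·ft: 39.85/1.356 = 29.4 lb·ft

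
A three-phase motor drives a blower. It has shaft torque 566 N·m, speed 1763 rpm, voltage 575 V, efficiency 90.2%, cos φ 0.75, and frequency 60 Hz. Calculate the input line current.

155 A

ω = 2π×1763/60 = 184.6 rad/s; P_out = τω = 566 × 184.6 = 104484 W
P_in = P_out / η = 104484 / 0.902 = 115836 W
I_L = P_in / (√3·V_L·cosφ) = 115836 / (1.732 × 575 × 0.75) = 155 A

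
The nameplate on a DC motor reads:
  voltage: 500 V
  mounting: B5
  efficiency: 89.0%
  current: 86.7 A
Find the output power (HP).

P_in = V·I = 500 × 86.7 = 43350 W
P_out = η·P_in = 0.89 × 43350 = 38582 W
= 38582/746 = 51.7 HP

51.7 HP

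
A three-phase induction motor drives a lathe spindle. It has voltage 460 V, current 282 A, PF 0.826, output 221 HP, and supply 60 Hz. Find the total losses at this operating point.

20700 W

P_in = √3·V·I·cosφ = 1.732×460×282×0.826 = 185582 W
P_out = 221×746 = 164866 W
Losses = P_in − P_out = 185582 − 164866 = 20716 W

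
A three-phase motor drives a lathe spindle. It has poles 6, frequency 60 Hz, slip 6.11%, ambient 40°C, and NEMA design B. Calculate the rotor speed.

1127 rpm

n_s = 120f/p = 120×60/6 = 1200 rpm
n = n_s(1 − s) = 1200 × (1 − 0.0611) = 1127 rpm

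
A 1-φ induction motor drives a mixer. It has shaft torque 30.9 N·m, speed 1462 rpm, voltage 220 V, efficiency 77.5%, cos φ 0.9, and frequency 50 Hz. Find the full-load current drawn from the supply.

ω = 2π×1462/60 = 153.1 rad/s; P_out = τω = 30.9 × 153.1 = 4731 W
P_in = P_out / η = 4731 / 0.775 = 6105 W
I = P_in / (V·cosφ) = 6105 / (220 × 0.9) = 30.8 A

30.8 A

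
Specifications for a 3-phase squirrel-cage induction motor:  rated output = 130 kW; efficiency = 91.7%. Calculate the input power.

142 kW

P_out = 130000 W
P_in = P_out/η = 130000/0.917 = 141767 W = 142 kW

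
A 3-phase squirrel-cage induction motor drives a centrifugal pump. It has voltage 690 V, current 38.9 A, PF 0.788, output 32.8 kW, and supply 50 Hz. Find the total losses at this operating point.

P_in = √3·V·I·cosφ = 1.732×690×38.9×0.788 = 36633 W
P_out = 32800 W
Losses = P_in − P_out = 36633 − 32800 = 3833 W

3830 W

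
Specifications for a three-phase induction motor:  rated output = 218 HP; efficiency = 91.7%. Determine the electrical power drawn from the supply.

177 kW

P_out = 218 × 746 = 162628 W
P_in = P_out/η = 162628/0.917 = 177348 W = 177 kW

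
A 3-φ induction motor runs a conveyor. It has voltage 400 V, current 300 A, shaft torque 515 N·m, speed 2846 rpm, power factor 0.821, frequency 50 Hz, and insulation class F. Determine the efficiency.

ω = 2π × 2846/60 = 298 rad/s; P_out = τω = 515 × 298 = 153470 W
P_in = √3·V_L·I_L·cosφ = 1.732 × 400 × 300 × 0.821 = 170637 W
η = P_out / P_in = 153470 / 170637 = 0.899 = 89.9%

89.9 %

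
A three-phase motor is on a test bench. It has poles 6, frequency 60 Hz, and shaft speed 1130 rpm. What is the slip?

5.83 %

n_s = 120f/p = 120×60/6 = 1200 rpm
s = (n_s − n)/n_s = (1200 − 1130)/1200 = 0.0583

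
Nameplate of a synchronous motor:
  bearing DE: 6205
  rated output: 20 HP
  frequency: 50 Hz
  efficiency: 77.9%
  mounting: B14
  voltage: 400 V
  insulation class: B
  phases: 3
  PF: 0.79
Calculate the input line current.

P_out = 20 × 746 = 14920 W
P_in = P_out / η = 14920 / 0.779 = 19153 W
I_L = P_in / (√3·V_L·cosφ) = 19153 / (1.732 × 400 × 0.79) = 35 A

35 A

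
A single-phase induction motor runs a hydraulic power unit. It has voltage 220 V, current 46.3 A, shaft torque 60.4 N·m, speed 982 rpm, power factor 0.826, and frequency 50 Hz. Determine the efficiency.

73.8 %

ω = 2π × 982/60 = 102.8 rad/s; P_out = τω = 60.4 × 102.8 = 6209 W
P_in = V·I·cosφ = 220 × 46.3 × 0.826 = 8414 W
η = P_out / P_in = 6209 / 8414 = 0.738 = 73.8%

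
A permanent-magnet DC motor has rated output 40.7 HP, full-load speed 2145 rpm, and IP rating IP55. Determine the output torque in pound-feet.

99.7 lb·ft

P_out = 40.7 × 746 = 30362 W
ω = 2π × 2145/60 = 224.6 rad/s
τ = P_out/ω = 30362/224.6 = 135.2 N·m
In lb·ft: 135.2/1.356 = 99.7 lb·ft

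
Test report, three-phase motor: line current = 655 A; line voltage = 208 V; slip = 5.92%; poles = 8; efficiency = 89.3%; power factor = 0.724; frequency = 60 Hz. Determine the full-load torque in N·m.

P_in = √3·V·I·cosφ = 1.732 × 208 × 655 × 0.724 = 170841 W
P_out = η·P_in = 0.893 × 170841 = 152561 W
n_s = 120×60/8 = 900 rpm; n = 900×(1−0.0592) = 847 rpm
ω = 2π×847/60 = 88.7 rad/s
τ = P_out/ω = 152561/88.7 = 1720 N·m

1720 N·m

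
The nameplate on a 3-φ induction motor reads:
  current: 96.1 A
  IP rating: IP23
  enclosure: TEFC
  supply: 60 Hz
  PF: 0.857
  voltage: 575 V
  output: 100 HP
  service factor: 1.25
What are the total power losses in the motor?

7420 W

P_in = √3·V·I·cosφ = 1.732×575×96.1×0.857 = 82020 W
P_out = 100×746 = 74600 W
Losses = P_in − P_out = 82020 − 74600 = 7420 W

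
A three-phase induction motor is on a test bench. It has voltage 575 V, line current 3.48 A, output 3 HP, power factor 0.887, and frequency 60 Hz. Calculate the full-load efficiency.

P_out = 3 × 746 = 2238 W
P_in = √3·V_L·I_L·cosφ = 1.732 × 575 × 3.48 × 0.887 = 3074 W
η = P_out / P_in = 2238 / 3074 = 0.728 = 72.8%

72.8 %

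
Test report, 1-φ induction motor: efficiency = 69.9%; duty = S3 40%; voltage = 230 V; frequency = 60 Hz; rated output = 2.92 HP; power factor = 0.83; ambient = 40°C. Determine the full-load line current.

16.3 A

P_out = 2.92 × 746 = 2178 W
P_in = P_out / η = 2178 / 0.699 = 3116 W
I = P_in / (V·cosφ) = 3116 / (230 × 0.83) = 16.3 A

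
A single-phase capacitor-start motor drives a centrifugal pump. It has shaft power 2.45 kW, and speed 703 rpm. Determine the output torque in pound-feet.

ω = 2π × 703/60 = 73.62 rad/s
τ = P/ω = 2450/73.62 = 33.28 N·m
In lb·ft: 33.28/1.356 = 24.5 lb·ft

24.5 lb·ft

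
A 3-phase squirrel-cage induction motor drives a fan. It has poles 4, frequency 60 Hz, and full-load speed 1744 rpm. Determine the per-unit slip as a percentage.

3.1 %

n_s = 120f/p = 120×60/4 = 1800 rpm
s = (n_s − n)/n_s = (1800 − 1744)/1800 = 0.0311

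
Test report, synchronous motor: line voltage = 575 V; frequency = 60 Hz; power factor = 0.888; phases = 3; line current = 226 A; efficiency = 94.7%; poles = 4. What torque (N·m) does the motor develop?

P_in = √3·V·I·cosφ = 1.732 × 575 × 226 × 0.888 = 199865 W
P_out = η·P_in = 0.947 × 199865 = 189272 W
n = n_s = 120×60/4 = 1800 rpm (synchronous)
ω = 2π×1800/60 = 188.5 rad/s
τ = P_out/ω = 189272/188.5 = 1000 N·m

1000 N·m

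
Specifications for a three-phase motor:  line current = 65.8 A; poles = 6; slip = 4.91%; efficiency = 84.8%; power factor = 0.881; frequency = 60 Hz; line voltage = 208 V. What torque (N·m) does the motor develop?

P_in = √3·V·I·cosφ = 1.732 × 208 × 65.8 × 0.881 = 20884 W
P_out = η·P_in = 0.848 × 20884 = 17710 W
n_s = 120×60/6 = 1200 rpm; n = 1200×(1−0.0491) = 1141 rpm
ω = 2π×1141/60 = 119.5 rad/s
τ = P_out/ω = 17710/119.5 = 148 N·m

148 N·m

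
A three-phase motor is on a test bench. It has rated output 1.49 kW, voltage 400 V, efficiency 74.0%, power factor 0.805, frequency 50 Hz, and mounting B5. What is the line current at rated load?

P_out = 1.49 kW = 1490 W
P_in = P_out / η = 1490 / 0.740 = 2014 W
I_L = P_in / (√3·V_L·cosφ) = 2014 / (1.732 × 400 × 0.805) = 3.61 A

3.61 A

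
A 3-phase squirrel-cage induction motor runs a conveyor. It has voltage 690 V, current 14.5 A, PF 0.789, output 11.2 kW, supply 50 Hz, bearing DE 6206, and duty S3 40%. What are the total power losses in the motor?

P_in = √3·V·I·cosφ = 1.732×690×14.5×0.789 = 13672 W
P_out = 11200 W
Losses = P_in − P_out = 13672 − 11200 = 2472 W

2470 W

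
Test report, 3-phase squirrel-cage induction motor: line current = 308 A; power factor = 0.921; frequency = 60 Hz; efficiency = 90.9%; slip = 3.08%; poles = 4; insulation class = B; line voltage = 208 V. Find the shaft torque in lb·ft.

P_in = √3·V·I·cosφ = 1.732 × 208 × 308 × 0.921 = 102193 W
P_out = η·P_in = 0.909 × 102193 = 92893 W
n_s = 120×60/4 = 1800 rpm; n = 1800×(1−0.0308) = 1745 rpm
ω = 2π×1745/60 = 182.7 rad/s
τ = P_out/ω = 92893/182.7 = 508.4 N·m
In lb·ft: 508.4/1.356 = 375 lb·ft

375 lb·ft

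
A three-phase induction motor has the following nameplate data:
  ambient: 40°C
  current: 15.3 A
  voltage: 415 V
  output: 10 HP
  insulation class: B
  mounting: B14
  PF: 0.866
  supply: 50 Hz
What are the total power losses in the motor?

P_in = √3·V·I·cosφ = 1.732×415×15.3×0.866 = 9524 W
P_out = 10×746 = 7460 W
Losses = P_in − P_out = 9524 − 7460 = 2064 W

2.06 kW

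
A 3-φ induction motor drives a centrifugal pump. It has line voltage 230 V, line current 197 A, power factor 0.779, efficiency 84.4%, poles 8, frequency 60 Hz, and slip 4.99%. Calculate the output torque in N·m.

576 N·m

P_in = √3·V·I·cosφ = 1.732 × 230 × 197 × 0.779 = 61134 W
P_out = η·P_in = 0.844 × 61134 = 51597 W
n_s = 120×60/8 = 900 rpm; n = 900×(1−0.0499) = 855 rpm
ω = 2π×855/60 = 89.54 rad/s
τ = P_out/ω = 51597/89.54 = 576 N·m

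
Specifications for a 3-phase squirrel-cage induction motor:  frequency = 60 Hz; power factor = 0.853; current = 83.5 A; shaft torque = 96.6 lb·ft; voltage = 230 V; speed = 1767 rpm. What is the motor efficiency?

τ = 96.6 lb·ft × 1.356 = 131 N·m
ω = 2π × 1767/60 = 185 rad/s; P_out = τω = 131 × 185 = 24235 W
P_in = √3·V_L·I_L·cosφ = 1.732 × 230 × 83.5 × 0.853 = 28373 W
η = P_out / P_in = 24235 / 28373 = 0.854 = 85.4%

85.4 %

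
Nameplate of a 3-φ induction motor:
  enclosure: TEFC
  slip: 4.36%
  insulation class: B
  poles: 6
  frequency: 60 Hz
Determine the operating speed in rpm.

1148 rpm

n_s = 120f/p = 120×60/6 = 1200 rpm
n = n_s(1 − s) = 1200 × (1 − 0.0436) = 1148 rpm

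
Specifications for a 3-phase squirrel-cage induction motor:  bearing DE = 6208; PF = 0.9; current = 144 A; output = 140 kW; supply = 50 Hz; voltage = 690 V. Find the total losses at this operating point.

14.9 kW

P_in = √3·V·I·cosφ = 1.732×690×144×0.9 = 154882 W
P_out = 140000 W
Losses = P_in − P_out = 154882 − 140000 = 14882 W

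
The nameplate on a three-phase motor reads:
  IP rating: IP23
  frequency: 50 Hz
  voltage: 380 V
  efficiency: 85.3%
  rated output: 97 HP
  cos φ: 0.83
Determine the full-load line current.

155 A

P_out = 97 × 746 = 72362 W
P_in = P_out / η = 72362 / 0.853 = 84832 W
I_L = P_in / (√3·V_L·cosφ) = 84832 / (1.732 × 380 × 0.83) = 155 A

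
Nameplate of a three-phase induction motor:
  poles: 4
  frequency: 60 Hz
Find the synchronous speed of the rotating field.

1800 rpm

n_s = 120f/p = 120×60/4 = 1800 rpm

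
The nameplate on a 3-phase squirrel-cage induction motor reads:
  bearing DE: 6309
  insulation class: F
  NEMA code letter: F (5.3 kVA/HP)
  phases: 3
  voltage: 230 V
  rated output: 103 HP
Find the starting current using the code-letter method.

1370 A

S_LR = 5.3 × 103 = 545.9 kVA
I_LR = S_LR/(√3·V_L) = 545900/(1.732×230) = 1370 A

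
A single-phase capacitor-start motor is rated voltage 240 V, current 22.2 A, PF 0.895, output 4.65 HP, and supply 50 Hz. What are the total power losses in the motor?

P_in = V·I·cosφ = 240×22.2×0.895 = 4769 W
P_out = 4.65×746 = 3469 W
Losses = P_in − P_out = 4769 − 3469 = 1300 W

1.3 kW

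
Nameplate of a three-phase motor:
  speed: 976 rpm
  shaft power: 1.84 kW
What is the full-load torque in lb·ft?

ω = 2π × 976/60 = 102.2 rad/s
τ = P/ω = 1840/102.2 = 18 N·m
In lb·ft: 18/1.356 = 13.3 lb·ft

13.3 lb·ft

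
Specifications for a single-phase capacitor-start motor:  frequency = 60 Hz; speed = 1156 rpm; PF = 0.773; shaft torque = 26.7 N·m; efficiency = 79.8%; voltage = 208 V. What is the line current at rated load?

ω = 2π×1156/60 = 121.1 rad/s; P_out = τω = 26.7 × 121.1 = 3233 W
P_in = P_out / η = 3233 / 0.798 = 4051 W
I = P_in / (V·cosφ) = 4051 / (208 × 0.773) = 25.2 A

25.2 A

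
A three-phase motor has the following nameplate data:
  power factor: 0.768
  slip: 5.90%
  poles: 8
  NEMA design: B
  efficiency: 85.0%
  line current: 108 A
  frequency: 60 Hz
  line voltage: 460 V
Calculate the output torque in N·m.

633 N·m

P_in = √3·V·I·cosφ = 1.732 × 460 × 108 × 0.768 = 66083 W
P_out = η·P_in = 0.85 × 66083 = 56171 W
n_s = 120×60/8 = 900 rpm; n = 900×(1−0.059) = 847 rpm
ω = 2π×847/60 = 88.7 rad/s
τ = P_out/ω = 56171/88.7 = 633 N·m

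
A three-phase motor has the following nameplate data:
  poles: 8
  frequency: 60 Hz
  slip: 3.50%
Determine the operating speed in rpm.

868 rpm

n_s = 120f/p = 120×60/8 = 900 rpm
n = n_s(1 − s) = 900 × (1 − 0.035) = 868 rpm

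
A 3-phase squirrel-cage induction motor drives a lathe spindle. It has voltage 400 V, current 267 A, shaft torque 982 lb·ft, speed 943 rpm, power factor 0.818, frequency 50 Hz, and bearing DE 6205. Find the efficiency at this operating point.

86.9 %

τ = 982 lb·ft × 1.356 = 1332 N·m
ω = 2π × 943/60 = 98.75 rad/s; P_out = τω = 1332 × 98.75 = 131535 W
P_in = √3·V_L·I_L·cosφ = 1.732 × 400 × 267 × 0.818 = 151312 W
η = P_out / P_in = 131535 / 151312 = 0.869 = 86.9%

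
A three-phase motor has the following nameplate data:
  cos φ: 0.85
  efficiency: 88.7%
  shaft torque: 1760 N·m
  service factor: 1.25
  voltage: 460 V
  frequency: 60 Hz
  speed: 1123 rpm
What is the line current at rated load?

345 A

ω = 2π×1123/60 = 117.6 rad/s; P_out = τω = 1760 × 117.6 = 206976 W
P_in = P_out / η = 206976 / 0.887 = 233344 W
I_L = P_in / (√3·V_L·cosφ) = 233344 / (1.732 × 460 × 0.85) = 345 A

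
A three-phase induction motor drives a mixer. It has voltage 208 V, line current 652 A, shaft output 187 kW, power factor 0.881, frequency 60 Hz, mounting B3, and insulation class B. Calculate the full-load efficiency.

90.4 %

P_out = 187 kW = 187000 W
P_in = √3·V_L·I_L·cosφ = 1.732 × 208 × 652 × 0.881 = 206935 W
η = P_out / P_in = 187000 / 206935 = 0.904 = 90.4%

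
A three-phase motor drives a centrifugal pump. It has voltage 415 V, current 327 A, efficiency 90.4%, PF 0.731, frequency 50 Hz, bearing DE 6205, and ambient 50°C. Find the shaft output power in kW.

P_in = √3·V·I·cosφ = 1.732 × 415 × 327 × 0.731 = 171815 W
P_out = η·P_in = 0.904 × 171815 = 155321 W

155 kW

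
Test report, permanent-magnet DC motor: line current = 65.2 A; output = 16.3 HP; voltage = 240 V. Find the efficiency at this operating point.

77.7 %

P_out = 16.3 × 746 = 12160 W
P_in = V·I = 240 × 65.2 = 15648 W
η = P_out / P_in = 12160 / 15648 = 0.777 = 77.7%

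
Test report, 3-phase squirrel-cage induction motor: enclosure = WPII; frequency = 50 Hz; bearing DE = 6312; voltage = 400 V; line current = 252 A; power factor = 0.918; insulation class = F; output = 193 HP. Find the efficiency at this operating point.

89.8 %

P_out = 193 × 746 = 143978 W
P_in = √3·V_L·I_L·cosφ = 1.732 × 400 × 252 × 0.918 = 160270 W
η = P_out / P_in = 143978 / 160270 = 0.898 = 89.8%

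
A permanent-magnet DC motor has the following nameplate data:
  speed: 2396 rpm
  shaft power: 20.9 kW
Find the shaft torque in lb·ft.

61.4 lb·ft

ω = 2π × 2396/60 = 250.9 rad/s
τ = P/ω = 20900/250.9 = 83.3 N·m
In lb·ft: 83.3/1.356 = 61.4 lb·ft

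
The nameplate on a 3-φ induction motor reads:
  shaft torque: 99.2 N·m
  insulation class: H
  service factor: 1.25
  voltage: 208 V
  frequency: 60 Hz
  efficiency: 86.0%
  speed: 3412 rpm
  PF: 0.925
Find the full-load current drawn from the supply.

124 A

ω = 2π×3412/60 = 357.3 rad/s; P_out = τω = 99.2 × 357.3 = 35444 W
P_in = P_out / η = 35444 / 0.860 = 41214 W
I_L = P_in / (√3·V_L·cosφ) = 41214 / (1.732 × 208 × 0.925) = 124 A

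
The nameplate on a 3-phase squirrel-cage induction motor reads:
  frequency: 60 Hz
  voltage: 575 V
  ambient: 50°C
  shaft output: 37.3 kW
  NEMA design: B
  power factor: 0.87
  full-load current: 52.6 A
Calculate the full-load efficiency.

P_out = 37.3 kW = 37300 W
P_in = √3·V_L·I_L·cosφ = 1.732 × 575 × 52.6 × 0.87 = 45574 W
η = P_out / P_in = 37300 / 45574 = 0.818 = 81.8%

81.8 %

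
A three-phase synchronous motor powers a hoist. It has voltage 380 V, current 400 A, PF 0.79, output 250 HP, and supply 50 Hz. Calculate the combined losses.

21.5 kW

P_in = √3·V·I·cosφ = 1.732×380×400×0.79 = 207979 W
P_out = 250×746 = 186500 W
Losses = P_in − P_out = 207979 − 186500 = 21479 W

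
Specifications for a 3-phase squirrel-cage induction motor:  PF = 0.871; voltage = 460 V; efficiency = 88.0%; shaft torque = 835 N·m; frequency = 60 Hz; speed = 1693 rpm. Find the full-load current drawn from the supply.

242 A

ω = 2π×1693/60 = 177.3 rad/s; P_out = τω = 835 × 177.3 = 148046 W
P_in = P_out / η = 148046 / 0.880 = 168234 W
I_L = P_in / (√3·V_L·cosφ) = 168234 / (1.732 × 460 × 0.871) = 242 A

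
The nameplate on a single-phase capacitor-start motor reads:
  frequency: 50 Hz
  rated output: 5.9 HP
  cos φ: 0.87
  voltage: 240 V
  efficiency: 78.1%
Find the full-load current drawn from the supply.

27 A

P_out = 5.9 × 746 = 4401 W
P_in = P_out / η = 4401 / 0.781 = 5635 W
I = P_in / (V·cosφ) = 5635 / (240 × 0.87) = 27 A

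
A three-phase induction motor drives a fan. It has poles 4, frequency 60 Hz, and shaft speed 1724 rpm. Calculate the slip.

n_s = 120f/p = 120×60/4 = 1800 rpm
s = (n_s − n)/n_s = (1800 − 1724)/1800 = 0.0422

4.2 %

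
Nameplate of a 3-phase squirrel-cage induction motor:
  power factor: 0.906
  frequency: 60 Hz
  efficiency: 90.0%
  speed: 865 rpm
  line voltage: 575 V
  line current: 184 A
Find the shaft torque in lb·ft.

P_in = √3·V·I·cosφ = 1.732 × 575 × 184 × 0.906 = 166021 W
P_out = η·P_in = 0.9 × 166021 = 149419 W
n = 865 rpm
ω = 2π×865/60 = 90.58 rad/s
τ = P_out/ω = 149419/90.58 = 1650 N·m
In lb·ft: 1650/1.356 = 1220 lb·ft

1220 lb·ft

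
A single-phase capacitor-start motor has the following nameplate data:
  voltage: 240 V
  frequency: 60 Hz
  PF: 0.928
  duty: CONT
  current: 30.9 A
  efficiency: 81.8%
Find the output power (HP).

7.55 HP

P_in = V·I·cosφ = 240 × 30.9 × 0.928 = 6882 W
P_out = η·P_in = 0.818 × 6882 = 5629 W
= 5629/746 = 7.55 HP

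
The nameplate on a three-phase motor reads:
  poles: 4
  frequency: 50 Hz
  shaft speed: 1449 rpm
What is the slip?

n_s = 120f/p = 120×50/4 = 1500 rpm
s = (n_s − n)/n_s = (1500 − 1449)/1500 = 0.0340

3.4 %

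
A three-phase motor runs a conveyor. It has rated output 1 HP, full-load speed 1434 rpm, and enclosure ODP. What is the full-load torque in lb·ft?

P_out = 1 × 746 = 746 W
ω = 2π × 1434/60 = 150.2 rad/s
τ = P_out/ω = 746/150.2 = 4.967 N·m
In lb·ft: 4.967/1.356 = 3.66 lb·ft

3.66 lb·ft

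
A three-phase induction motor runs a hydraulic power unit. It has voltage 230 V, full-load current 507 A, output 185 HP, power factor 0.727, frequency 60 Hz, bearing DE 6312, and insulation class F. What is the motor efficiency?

P_out = 185 × 746 = 138010 W
P_in = √3·V_L·I_L·cosφ = 1.732 × 230 × 507 × 0.727 = 146831 W
η = P_out / P_in = 138010 / 146831 = 0.940 = 94.0%

94.0 %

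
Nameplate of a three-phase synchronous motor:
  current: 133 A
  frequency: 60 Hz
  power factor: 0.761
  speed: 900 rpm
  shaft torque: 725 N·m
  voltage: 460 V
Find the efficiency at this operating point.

84.7 %

ω = 2π × 900/60 = 94.25 rad/s; P_out = τω = 725 × 94.25 = 68331 W
P_in = √3·V_L·I_L·cosφ = 1.732 × 460 × 133 × 0.761 = 80638 W
η = P_out / P_in = 68331 / 80638 = 0.847 = 84.7%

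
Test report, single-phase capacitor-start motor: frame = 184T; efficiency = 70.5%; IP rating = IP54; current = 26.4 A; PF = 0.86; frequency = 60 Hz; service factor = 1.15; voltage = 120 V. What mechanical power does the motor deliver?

1.92 kW

P_in = V·I·cosφ = 120 × 26.4 × 0.86 = 2724 W
P_out = η·P_in = 0.705 × 2724 = 1920 W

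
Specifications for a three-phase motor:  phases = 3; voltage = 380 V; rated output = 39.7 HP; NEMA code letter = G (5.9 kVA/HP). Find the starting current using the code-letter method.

S_LR = 5.9 × 39.7 = 234.23 kVA
I_LR = S_LR/(√3·V_L) = 234230/(1.732×380) = 356 A

356 A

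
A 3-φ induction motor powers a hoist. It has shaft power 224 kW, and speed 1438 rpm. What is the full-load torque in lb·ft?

ω = 2π × 1438/60 = 150.6 rad/s
τ = P/ω = 224000/150.6 = 1487 N·m
In lb·ft: 1487/1.356 = 1100 lb·ft

1100 lb·ft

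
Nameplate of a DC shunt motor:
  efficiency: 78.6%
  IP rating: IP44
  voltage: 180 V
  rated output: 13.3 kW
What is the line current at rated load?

94 A

P_out = 13.3 kW = 13300 W
P_in = P_out / η = 13300 / 0.786 = 16921 W
I = P_in / V = 16921 / 180 = 94 A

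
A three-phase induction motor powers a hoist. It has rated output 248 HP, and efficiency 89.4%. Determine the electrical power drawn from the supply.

P_out = 248 × 746 = 185008 W
P_in = P_out/η = 185008/0.894 = 206944 W = 207 kW

207 kW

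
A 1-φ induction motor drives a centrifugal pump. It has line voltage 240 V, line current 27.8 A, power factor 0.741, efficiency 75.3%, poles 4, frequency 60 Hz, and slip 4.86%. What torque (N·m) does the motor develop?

P_in = V·I·cosφ = 240 × 27.8 × 0.741 = 4944 W
P_out = η·P_in = 0.753 × 4944 = 3723 W
n_s = 120×60/4 = 1800 rpm; n = 1800×(1−0.0486) = 1713 rpm
ω = 2π×1713/60 = 179.4 rad/s
τ = P_out/ω = 3723/179.4 = 20.8 N·m

20.8 N·m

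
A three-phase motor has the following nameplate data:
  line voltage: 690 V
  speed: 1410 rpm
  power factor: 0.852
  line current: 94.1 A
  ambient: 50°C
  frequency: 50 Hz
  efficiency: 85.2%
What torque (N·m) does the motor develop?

553 N·m

P_in = √3·V·I·cosφ = 1.732 × 690 × 94.1 × 0.852 = 95813 W
P_out = η·P_in = 0.852 × 95813 = 81633 W
n = 1410 rpm
ω = 2π×1410/60 = 147.7 rad/s
τ = P_out/ω = 81633/147.7 = 553 N·m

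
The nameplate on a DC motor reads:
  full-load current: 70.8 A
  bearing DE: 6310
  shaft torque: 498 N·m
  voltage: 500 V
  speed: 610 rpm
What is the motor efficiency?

ω = 2π × 610/60 = 63.88 rad/s; P_out = τω = 498 × 63.88 = 31812 W
P_in = V·I = 500 × 70.8 = 35400 W
η = P_out / P_in = 31812 / 35400 = 0.899 = 89.9%

89.9 %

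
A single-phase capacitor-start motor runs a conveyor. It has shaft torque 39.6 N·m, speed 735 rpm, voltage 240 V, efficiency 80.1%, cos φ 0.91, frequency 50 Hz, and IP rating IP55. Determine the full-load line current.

17.4 A

ω = 2π×735/60 = 76.97 rad/s; P_out = τω = 39.6 × 76.97 = 3048 W
P_in = P_out / η = 3048 / 0.801 = 3805 W
I = P_in / (V·cosφ) = 3805 / (240 × 0.91) = 17.4 A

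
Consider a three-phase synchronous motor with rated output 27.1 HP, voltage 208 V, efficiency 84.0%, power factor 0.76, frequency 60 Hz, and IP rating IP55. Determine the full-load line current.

87.9 A

P_out = 27.1 × 746 = 20217 W
P_in = P_out / η = 20217 / 0.840 = 24068 W
I_L = P_in / (√3·V_L·cosφ) = 24068 / (1.732 × 208 × 0.76) = 87.9 A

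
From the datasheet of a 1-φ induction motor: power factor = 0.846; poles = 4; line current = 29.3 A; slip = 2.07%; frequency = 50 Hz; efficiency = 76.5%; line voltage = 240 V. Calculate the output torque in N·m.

29.6 N·m

P_in = V·I·cosφ = 240 × 29.3 × 0.846 = 5949 W
P_out = η·P_in = 0.765 × 5949 = 4551 W
n_s = 120×50/4 = 1500 rpm; n = 1500×(1−0.0207) = 1469 rpm
ω = 2π×1469/60 = 153.8 rad/s
τ = P_out/ω = 4551/153.8 = 29.6 N·m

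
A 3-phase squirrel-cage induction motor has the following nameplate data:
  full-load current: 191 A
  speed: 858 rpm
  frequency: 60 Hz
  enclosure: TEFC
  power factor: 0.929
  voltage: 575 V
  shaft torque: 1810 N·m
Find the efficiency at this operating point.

ω = 2π × 858/60 = 89.85 rad/s; P_out = τω = 1810 × 89.85 = 162629 W
P_in = √3·V_L·I_L·cosφ = 1.732 × 575 × 191 × 0.929 = 176712 W
η = P_out / P_in = 162629 / 176712 = 0.920 = 92.0%

92.0 %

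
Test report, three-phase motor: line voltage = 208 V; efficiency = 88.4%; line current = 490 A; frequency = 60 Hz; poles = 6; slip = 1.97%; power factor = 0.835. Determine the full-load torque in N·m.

1060 N·m

P_in = √3·V·I·cosφ = 1.732 × 208 × 490 × 0.835 = 147399 W
P_out = η·P_in = 0.884 × 147399 = 130301 W
n_s = 120×60/6 = 1200 rpm; n = 1200×(1−0.0197) = 1176 rpm
ω = 2π×1176/60 = 123.2 rad/s
τ = P_out/ω = 130301/123.2 = 1060 N·m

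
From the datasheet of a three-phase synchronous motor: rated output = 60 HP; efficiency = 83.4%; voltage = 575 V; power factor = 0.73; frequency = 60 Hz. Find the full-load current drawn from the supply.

P_out = 60 × 746 = 44760 W
P_in = P_out / η = 44760 / 0.834 = 53669 W
I_L = P_in / (√3·V_L·cosφ) = 53669 / (1.732 × 575 × 0.73) = 73.8 A

73.8 A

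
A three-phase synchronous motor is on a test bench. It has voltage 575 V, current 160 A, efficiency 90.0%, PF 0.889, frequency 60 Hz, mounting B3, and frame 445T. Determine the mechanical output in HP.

171 HP

P_in = √3·V·I·cosφ = 1.732 × 575 × 160 × 0.889 = 141657 W
P_out = η·P_in = 0.9 × 141657 = 127491 W
= 127491/746 = 171 HP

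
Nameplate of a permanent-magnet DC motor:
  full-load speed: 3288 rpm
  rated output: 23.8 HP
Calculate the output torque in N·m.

P_out = 23.8 × 746 = 17755 W
ω = 2π × 3288/60 = 344.3 rad/s
τ = P_out/ω = 17755/344.3 = 51.6 N·m

51.6 N·m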